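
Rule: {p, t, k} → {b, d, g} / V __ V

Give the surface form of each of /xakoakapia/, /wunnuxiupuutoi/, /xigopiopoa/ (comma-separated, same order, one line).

/xakoakapia/: /k/ is a voiceless stop between vowels /a/ and /o/, so it voices to [g]. /k/ is a voiceless stop between vowels /a/ and /a/, so it voices to [g]. /p/ is a voiceless stop between vowels /a/ and /i/, so it voices to [b]. → [xagoagabia].
/wunnuxiupuutoi/: /p/ is a voiceless stop between vowels /u/ and /u/, so it voices to [b]. /t/ is a voiceless stop between vowels /u/ and /o/, so it voices to [d]. → [wunnuxiubuudoi].
/xigopiopoa/: /p/ is a voiceless stop between vowels /o/ and /i/, so it voices to [b]. /p/ is a voiceless stop between vowels /o/ and /o/, so it voices to [b]. → [xigobioboa].

xagoagabia, wunnuxiubuudoi, xigobioboa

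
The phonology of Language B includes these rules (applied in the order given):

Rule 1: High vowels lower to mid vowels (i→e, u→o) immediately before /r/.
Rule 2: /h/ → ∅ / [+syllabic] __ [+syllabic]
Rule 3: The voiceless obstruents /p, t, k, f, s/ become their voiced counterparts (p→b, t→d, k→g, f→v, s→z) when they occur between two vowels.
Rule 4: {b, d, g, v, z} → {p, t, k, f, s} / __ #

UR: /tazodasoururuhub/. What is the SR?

Rule 1 (pre-rhotic lowering): /u/ is a high vowel immediately before /r/, so it lowers to [o]. /u/ is a high vowel immediately before /r/, so it lowers to [o]. /tazodasoururuhub/ → tazodasoororuhub.
Rule 2 (intervocalic h-deletion): /h/ occurs between vowels /u/ and /u/, so it deletes. /tazodasoororuhub/ → tazodasoororuub.
Rule 3 (intervocalic voicing): /s/ is a voiceless obstruent between vowels /a/ and /o/, so it voices to [z]. /tazodasoororuub/ → tazodazoororuub.
Rule 4 (final devoicing): /b/ is a voiced obstruent in word-final position, so it devoices to [p]. /tazodazoororuub/ → tazodazoororuup.

tazodazoororuup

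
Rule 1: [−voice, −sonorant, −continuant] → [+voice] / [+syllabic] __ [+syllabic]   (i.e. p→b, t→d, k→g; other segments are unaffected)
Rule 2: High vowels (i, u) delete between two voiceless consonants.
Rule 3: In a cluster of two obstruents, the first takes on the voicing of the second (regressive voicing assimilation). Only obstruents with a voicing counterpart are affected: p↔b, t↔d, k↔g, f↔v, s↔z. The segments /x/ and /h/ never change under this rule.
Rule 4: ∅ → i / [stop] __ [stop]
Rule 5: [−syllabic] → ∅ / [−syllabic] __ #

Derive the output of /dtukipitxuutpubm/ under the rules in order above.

titugibitxuutipub

Rule 1 (intervocalic voicing): /k/ is a voiceless stop between vowels /u/ and /i/, so it voices to [g]. /p/ is a voiceless stop between vowels /i/ and /i/, so it voices to [b]. /dtukipitxuutpubm/ → dtugibitxuutpubm.
Rule 2 (high vowel syncope): no segment meets the environment; /dtugibitxuutpubm/ is unchanged.
Rule 3 (regressive voicing assimilation): /d/ precedes the voiceless obstruent /t/, so it devoices to [t] by assimilation. /dtugibitxuutpubm/ → ttugibitxuutpubm.
Rule 4 (stop-cluster i-epenthesis): /t/ and /t/ form a stop–stop cluster, so [i] is inserted between them. /t/ and /p/ form a stop–stop cluster, so [i] is inserted between them. /ttugibitxuutpubm/ → titugibitxuutipubm.
Rule 5 (final cluster simplification): /m/ is the second consonant of a word-final cluster /bm/, so it deletes. /titugibitxuutipubm/ → titugibitxuutipub.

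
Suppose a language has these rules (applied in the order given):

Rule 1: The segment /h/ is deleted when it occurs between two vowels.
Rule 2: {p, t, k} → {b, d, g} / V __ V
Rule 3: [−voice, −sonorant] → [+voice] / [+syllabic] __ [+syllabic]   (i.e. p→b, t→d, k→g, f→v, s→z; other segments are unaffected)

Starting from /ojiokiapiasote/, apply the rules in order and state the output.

ojiogiabiazode

Rule 1 (intervocalic h-deletion): no segment meets the environment; /ojiokiapiasote/ is unchanged.
Rule 2 (intervocalic voicing): /k/ is a voiceless stop between vowels /o/ and /i/, so it voices to [g]. /p/ is a voiceless stop between vowels /a/ and /i/, so it voices to [b]. /t/ is a voiceless stop between vowels /o/ and /e/, so it voices to [d]. /ojiokiapiasote/ → ojiogiabiasode.
Rule 3 (intervocalic voicing): /s/ is a voiceless obstruent between vowels /a/ and /o/, so it voices to [z]. /ojiogiabiasode/ → ojiogiabiazode.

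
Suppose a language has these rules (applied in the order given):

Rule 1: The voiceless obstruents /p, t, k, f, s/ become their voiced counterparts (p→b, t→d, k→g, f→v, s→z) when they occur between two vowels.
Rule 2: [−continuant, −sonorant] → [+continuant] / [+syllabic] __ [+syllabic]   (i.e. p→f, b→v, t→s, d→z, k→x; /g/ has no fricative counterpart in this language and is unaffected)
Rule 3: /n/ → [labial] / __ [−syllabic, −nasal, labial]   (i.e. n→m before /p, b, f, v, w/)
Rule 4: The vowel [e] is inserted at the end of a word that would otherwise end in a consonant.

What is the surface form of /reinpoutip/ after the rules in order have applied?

Rule 1 (intervocalic voicing): /t/ is a voiceless obstruent between vowels /u/ and /i/, so it voices to [d]. /reinpoutip/ → reinpoudip.
Rule 2 (intervocalic spirantization): /d/ is a stop between vowels /u/ and /i/, so it spirantizes to the fricative [z]. /reinpoudip/ → reinpouzip.
Rule 3 (nasal place assimilation): /n/ precedes the labial consonant /p/, so it assimilates in place to [m]. /reinpouzip/ → reimpouzip.
Rule 4 (final e-epenthesis): the form ends in the consonant /p/, so [e] is inserted word-finally. /reimpouzip/ → reimpouzipe.

reimpouzipe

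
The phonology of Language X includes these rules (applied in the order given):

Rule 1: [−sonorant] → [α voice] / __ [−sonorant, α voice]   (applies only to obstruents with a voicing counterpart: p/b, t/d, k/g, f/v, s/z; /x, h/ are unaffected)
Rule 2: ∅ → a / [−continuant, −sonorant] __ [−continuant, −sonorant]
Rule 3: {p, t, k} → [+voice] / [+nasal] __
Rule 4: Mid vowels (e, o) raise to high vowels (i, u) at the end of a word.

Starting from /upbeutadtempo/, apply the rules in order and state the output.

Rule 1 (regressive voicing assimilation): /p/ precedes the voiced obstruent /b/, so it voices to [b] by assimilation. /d/ precedes the voiceless obstruent /t/, so it devoices to [t] by assimilation. /upbeutadtempo/ → ubbeutattempo.
Rule 2 (stop-cluster a-epenthesis): /b/ and /b/ form a stop–stop cluster, so [a] is inserted between them. /t/ and /t/ form a stop–stop cluster, so [a] is inserted between them. /ubbeutattempo/ → ubabeutatatempo.
Rule 3 (post-nasal voicing): /p/ is a voiceless stop immediately after the nasal /m/, so it voices to [b]. /ubabeutatatempo/ → ubabeutatatembo.
Rule 4 (final vowel raising): /o/ is a mid vowel in word-final position, so it raises to [u]. /ubabeutatatembo/ → ubabeutatatembu.

ubabeutatatembu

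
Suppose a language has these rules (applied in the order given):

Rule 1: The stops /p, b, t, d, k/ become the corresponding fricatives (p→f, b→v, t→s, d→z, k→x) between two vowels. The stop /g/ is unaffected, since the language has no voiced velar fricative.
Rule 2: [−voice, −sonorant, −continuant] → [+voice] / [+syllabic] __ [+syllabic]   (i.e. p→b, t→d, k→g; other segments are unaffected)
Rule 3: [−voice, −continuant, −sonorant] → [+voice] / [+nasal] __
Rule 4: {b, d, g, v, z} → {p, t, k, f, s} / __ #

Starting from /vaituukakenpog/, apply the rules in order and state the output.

Rule 1 (intervocalic spirantization): /t/ is a stop between vowels /i/ and /u/, so it spirantizes to the fricative [s]. /k/ is a stop between vowels /u/ and /a/, so it spirantizes to the fricative [x]. /k/ is a stop between vowels /a/ and /e/, so it spirantizes to the fricative [x]. /vaituukakenpog/ → vaisuuxaxenpog.
Rule 2 (intervocalic voicing): no segment meets the environment; /vaisuuxaxenpog/ is unchanged.
Rule 3 (post-nasal voicing): /p/ is a voiceless stop immediately after the nasal /n/, so it voices to [b]. /vaisuuxaxenpog/ → vaisuuxaxenbog.
Rule 4 (final devoicing): /g/ is a voiced obstruent in word-final position, so it devoices to [k]. /vaisuuxaxenbog/ → vaisuuxaxenbok.

vaisuuxaxenbok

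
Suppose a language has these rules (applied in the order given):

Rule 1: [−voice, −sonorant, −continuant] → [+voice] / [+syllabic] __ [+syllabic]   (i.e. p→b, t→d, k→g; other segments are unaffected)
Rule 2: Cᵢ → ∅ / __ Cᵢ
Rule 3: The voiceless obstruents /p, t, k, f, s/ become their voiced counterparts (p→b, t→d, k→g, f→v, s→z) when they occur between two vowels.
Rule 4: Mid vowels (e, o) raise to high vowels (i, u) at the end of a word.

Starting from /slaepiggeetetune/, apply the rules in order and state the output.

slaebigeededuni

Rule 1 (intervocalic voicing): /p/ is a voiceless stop between vowels /e/ and /i/, so it voices to [b]. /t/ is a voiceless stop between vowels /e/ and /e/, so it voices to [d]. /t/ is a voiceless stop between vowels /e/ and /u/, so it voices to [d]. /slaepiggeetetune/ → slaebiggeededune.
Rule 2 (degemination): /gg/ is a geminate; the first /g/ deletes. /slaebiggeededune/ → slaebigeededune.
Rule 3 (intervocalic voicing): no segment meets the environment; /slaebigeededune/ is unchanged.
Rule 4 (final vowel raising): /e/ is a mid vowel in word-final position, so it raises to [i]. /slaebigeededune/ → slaebigeededuni.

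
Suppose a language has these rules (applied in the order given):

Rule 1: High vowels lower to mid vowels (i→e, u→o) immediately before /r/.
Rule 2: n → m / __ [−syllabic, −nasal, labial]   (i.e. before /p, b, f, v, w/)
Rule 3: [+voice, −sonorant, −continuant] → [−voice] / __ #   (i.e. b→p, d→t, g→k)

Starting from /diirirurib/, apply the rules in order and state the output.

Rule 1 (pre-rhotic lowering): /i/ is a high vowel immediately before /r/, so it lowers to [e]. /i/ is a high vowel immediately before /r/, so it lowers to [e]. /u/ is a high vowel immediately before /r/, so it lowers to [o]. /diirirurib/ → diererorib.
Rule 2 (nasal place assimilation): no segment meets the environment; /diererorib/ is unchanged.
Rule 3 (final devoicing): /b/ is a voiced stop in word-final position, so it devoices to [p]. /diererorib/ → diererorip.

diererorip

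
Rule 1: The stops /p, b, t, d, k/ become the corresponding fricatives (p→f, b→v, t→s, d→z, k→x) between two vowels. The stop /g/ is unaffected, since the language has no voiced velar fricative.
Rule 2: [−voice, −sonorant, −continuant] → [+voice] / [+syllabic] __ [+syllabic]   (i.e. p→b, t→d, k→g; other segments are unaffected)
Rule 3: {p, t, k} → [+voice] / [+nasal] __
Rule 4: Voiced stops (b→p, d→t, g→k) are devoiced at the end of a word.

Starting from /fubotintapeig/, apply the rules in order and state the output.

fuvosindafeik

Rule 1 (intervocalic spirantization): /b/ is a stop between vowels /u/ and /o/, so it spirantizes to the fricative [v]. /t/ is a stop between vowels /o/ and /i/, so it spirantizes to the fricative [s]. /p/ is a stop between vowels /a/ and /e/, so it spirantizes to the fricative [f]. /fubotintapeig/ → fuvosintafeig.
Rule 2 (intervocalic voicing): no segment meets the environment; /fuvosintafeig/ is unchanged.
Rule 3 (post-nasal voicing): /t/ is a voiceless stop immediately after the nasal /n/, so it voices to [d]. /fuvosintafeig/ → fuvosindafeig.
Rule 4 (final devoicing): /g/ is a voiced stop in word-final position, so it devoices to [k]. /fuvosindafeig/ → fuvosindafeik.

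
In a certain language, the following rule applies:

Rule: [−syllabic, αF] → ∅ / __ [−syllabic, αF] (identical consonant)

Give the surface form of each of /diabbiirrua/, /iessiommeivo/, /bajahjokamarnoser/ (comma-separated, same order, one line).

diabiirua, iesiomeivo, bajahjokamarnoser

/diabbiirrua/: /bb/ is a geminate; the first /b/ deletes. /rr/ is a geminate; the first /r/ deletes. → [diabiirua].
/iessiommeivo/: /ss/ is a geminate; the first /s/ deletes. /mm/ is a geminate; the first /m/ deletes. → [iesiomeivo].
/bajahjokamarnoser/: the rule's environment is not met; surfaces unchanged as [bajahjokamarnoser].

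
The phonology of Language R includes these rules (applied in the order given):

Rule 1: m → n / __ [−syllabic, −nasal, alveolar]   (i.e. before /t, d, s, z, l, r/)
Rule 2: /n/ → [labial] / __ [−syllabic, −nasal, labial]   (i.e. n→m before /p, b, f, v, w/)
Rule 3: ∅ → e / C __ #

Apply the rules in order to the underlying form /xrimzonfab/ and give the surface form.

xrinzomfabe

Rule 1 (nasal place assimilation): /m/ precedes the alveolar consonant /z/, so it assimilates in place to [n]. /xrimzonfab/ → xrinzonfab.
Rule 2 (nasal place assimilation): /n/ precedes the labial consonant /f/, so it assimilates in place to [m]. /xrinzonfab/ → xrinzomfab.
Rule 3 (final e-epenthesis): the form ends in the consonant /b/, so [e] is inserted word-finally. /xrinzomfab/ → xrinzomfabe.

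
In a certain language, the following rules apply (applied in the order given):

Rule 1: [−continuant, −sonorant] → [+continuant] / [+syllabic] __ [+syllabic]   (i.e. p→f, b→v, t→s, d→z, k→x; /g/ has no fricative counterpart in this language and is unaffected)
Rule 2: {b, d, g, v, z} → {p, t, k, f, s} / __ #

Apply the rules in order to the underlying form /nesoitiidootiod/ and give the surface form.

nesoisiizoosiot

Rule 1 (intervocalic spirantization): /t/ is a stop between vowels /i/ and /i/, so it spirantizes to the fricative [s]. /d/ is a stop between vowels /i/ and /o/, so it spirantizes to the fricative [z]. /t/ is a stop between vowels /o/ and /i/, so it spirantizes to the fricative [s]. /nesoitiidootiod/ → nesoisiizoosiod.
Rule 2 (final devoicing): /d/ is a voiced obstruent in word-final position, so it devoices to [t]. /nesoisiizoosiod/ → nesoisiizoosiot.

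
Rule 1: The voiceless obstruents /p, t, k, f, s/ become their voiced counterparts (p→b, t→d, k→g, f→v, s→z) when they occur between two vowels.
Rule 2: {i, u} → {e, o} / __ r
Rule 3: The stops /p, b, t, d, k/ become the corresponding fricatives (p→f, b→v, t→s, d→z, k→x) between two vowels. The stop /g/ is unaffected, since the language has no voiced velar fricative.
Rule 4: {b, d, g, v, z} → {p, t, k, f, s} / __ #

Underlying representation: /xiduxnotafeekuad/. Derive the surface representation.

Rule 1 (intervocalic voicing): /t/ is a voiceless obstruent between vowels /o/ and /a/, so it voices to [d]. /f/ is a voiceless obstruent between vowels /a/ and /e/, so it voices to [v]. /k/ is a voiceless obstruent between vowels /e/ and /u/, so it voices to [g]. /xiduxnotafeekuad/ → xiduxnodaveeguad.
Rule 2 (pre-rhotic lowering): no segment meets the environment; /xiduxnodaveeguad/ is unchanged.
Rule 3 (intervocalic spirantization): /d/ is a stop between vowels /i/ and /u/, so it spirantizes to the fricative [z]. /d/ is a stop between vowels /o/ and /a/, so it spirantizes to the fricative [z]. /xiduxnodaveeguad/ → xizuxnozaveeguad.
Rule 4 (final devoicing): /d/ is a voiced obstruent in word-final position, so it devoices to [t]. /xizuxnozaveeguad/ → xizuxnozaveeguat.

xizuxnozaveeguat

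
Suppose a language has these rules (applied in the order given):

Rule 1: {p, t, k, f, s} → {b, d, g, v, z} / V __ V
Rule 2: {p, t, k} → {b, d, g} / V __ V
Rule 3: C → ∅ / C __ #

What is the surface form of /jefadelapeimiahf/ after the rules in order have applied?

jevadelabeimiah

Rule 1 (intervocalic voicing): /f/ is a voiceless obstruent between vowels /e/ and /a/, so it voices to [v]. /p/ is a voiceless obstruent between vowels /a/ and /e/, so it voices to [b]. /jefadelapeimiahf/ → jevadelabeimiahf.
Rule 2 (intervocalic voicing): no segment meets the environment; /jevadelabeimiahf/ is unchanged.
Rule 3 (final cluster simplification): /f/ is the second consonant of a word-final cluster /hf/, so it deletes. /jevadelabeimiahf/ → jevadelabeimiah.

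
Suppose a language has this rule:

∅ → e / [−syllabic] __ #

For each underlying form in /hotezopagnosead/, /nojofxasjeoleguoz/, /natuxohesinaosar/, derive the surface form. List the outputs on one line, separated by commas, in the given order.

hotezopagnoseade, nojofxasjeoleguoze, natuxohesinaosare

/hotezopagnosead/: the form ends in the consonant /d/, so [e] is inserted word-finally. → [hotezopagnoseade].
/nojofxasjeoleguoz/: the form ends in the consonant /z/, so [e] is inserted word-finally. → [nojofxasjeoleguoze].
/natuxohesinaosar/: the form ends in the consonant /r/, so [e] is inserted word-finally. → [natuxohesinaosare].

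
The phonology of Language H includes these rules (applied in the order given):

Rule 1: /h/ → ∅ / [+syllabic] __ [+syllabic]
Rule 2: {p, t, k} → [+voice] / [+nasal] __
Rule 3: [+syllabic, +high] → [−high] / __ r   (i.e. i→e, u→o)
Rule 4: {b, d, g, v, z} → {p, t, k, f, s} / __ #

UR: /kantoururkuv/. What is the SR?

kandoororkuf

Rule 1 (intervocalic h-deletion): no segment meets the environment; /kantoururkuv/ is unchanged.
Rule 2 (post-nasal voicing): /t/ is a voiceless stop immediately after the nasal /n/, so it voices to [d]. /kantoururkuv/ → kandoururkuv.
Rule 3 (pre-rhotic lowering): /u/ is a high vowel immediately before /r/, so it lowers to [o]. /u/ is a high vowel immediately before /r/, so it lowers to [o]. /kandoururkuv/ → kandoororkuv.
Rule 4 (final devoicing): /v/ is a voiced obstruent in word-final position, so it devoices to [f]. /kandoororkuv/ → kandoororkuf.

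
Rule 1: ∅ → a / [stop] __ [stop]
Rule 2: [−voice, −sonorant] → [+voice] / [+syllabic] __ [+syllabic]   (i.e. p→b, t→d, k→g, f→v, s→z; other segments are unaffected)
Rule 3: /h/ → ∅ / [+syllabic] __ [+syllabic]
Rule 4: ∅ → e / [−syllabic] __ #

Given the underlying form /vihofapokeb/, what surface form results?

Rule 1 (stop-cluster a-epenthesis): no segment meets the environment; /vihofapokeb/ is unchanged.
Rule 2 (intervocalic voicing): /f/ is a voiceless obstruent between vowels /o/ and /a/, so it voices to [v]. /p/ is a voiceless obstruent between vowels /a/ and /o/, so it voices to [b]. /k/ is a voiceless obstruent between vowels /o/ and /e/, so it voices to [g]. /vihofapokeb/ → vihovabogeb.
Rule 3 (intervocalic h-deletion): /h/ occurs between vowels /i/ and /o/, so it deletes. /vihovabogeb/ → viovabogeb.
Rule 4 (final e-epenthesis): the form ends in the consonant /b/, so [e] is inserted word-finally. /viovabogeb/ → viovabogebe.

viovabogebe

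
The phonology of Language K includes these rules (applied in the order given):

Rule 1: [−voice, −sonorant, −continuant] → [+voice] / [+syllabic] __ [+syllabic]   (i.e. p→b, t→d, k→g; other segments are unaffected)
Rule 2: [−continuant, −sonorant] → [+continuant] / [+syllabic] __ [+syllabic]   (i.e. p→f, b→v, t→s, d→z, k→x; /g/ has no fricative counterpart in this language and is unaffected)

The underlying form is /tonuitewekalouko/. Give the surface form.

Rule 1 (intervocalic voicing): /t/ is a voiceless stop between vowels /i/ and /e/, so it voices to [d]. /k/ is a voiceless stop between vowels /e/ and /a/, so it voices to [g]. /k/ is a voiceless stop between vowels /u/ and /o/, so it voices to [g]. /tonuitewekalouko/ → tonuidewegalougo.
Rule 2 (intervocalic spirantization): /d/ is a stop between vowels /i/ and /e/, so it spirantizes to the fricative [z]. /tonuidewegalougo/ → tonuizewegalougo.

tonuizewegalougo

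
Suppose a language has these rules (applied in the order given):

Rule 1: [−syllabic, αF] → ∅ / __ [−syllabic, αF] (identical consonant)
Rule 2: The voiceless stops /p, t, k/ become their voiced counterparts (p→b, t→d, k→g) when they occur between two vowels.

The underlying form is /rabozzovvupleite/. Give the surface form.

Rule 1 (degemination): /zz/ is a geminate; the first /z/ deletes. /vv/ is a geminate; the first /v/ deletes. /rabozzovvupleite/ → rabozovupleite.
Rule 2 (intervocalic voicing): /t/ is a voiceless stop between vowels /i/ and /e/, so it voices to [d]. /rabozovupleite/ → rabozovupleide.

rabozovupleide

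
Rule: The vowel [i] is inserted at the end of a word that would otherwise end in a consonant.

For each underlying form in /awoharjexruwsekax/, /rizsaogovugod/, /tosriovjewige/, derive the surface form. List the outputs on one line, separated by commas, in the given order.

awoharjexruwsekaxi, rizsaogovugodi, tosriovjewige

/awoharjexruwsekax/: the form ends in the consonant /x/, so [i] is inserted word-finally. → [awoharjexruwsekaxi].
/rizsaogovugod/: the form ends in the consonant /d/, so [i] is inserted word-finally. → [rizsaogovugodi].
/tosriovjewige/: the rule's environment is not met; surfaces unchanged as [tosriovjewige].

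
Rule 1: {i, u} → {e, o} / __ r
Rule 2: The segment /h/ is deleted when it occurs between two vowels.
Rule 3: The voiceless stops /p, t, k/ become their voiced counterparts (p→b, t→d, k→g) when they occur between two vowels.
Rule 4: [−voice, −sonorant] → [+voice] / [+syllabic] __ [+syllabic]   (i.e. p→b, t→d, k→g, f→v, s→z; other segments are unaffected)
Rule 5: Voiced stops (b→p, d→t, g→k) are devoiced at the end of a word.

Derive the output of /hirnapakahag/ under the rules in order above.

Rule 1 (pre-rhotic lowering): /i/ is a high vowel immediately before /r/, so it lowers to [e]. /hirnapakahag/ → hernapakahag.
Rule 2 (intervocalic h-deletion): /h/ occurs between vowels /a/ and /a/, so it deletes. /hernapakahag/ → hernapakaag.
Rule 3 (intervocalic voicing): /p/ is a voiceless stop between vowels /a/ and /a/, so it voices to [b]. /k/ is a voiceless stop between vowels /a/ and /a/, so it voices to [g]. /hernapakaag/ → hernabagaag.
Rule 4 (intervocalic voicing): no segment meets the environment; /hernabagaag/ is unchanged.
Rule 5 (final devoicing): /g/ is a voiced stop in word-final position, so it devoices to [k]. /hernabagaag/ → hernabagaak.

hernabagaak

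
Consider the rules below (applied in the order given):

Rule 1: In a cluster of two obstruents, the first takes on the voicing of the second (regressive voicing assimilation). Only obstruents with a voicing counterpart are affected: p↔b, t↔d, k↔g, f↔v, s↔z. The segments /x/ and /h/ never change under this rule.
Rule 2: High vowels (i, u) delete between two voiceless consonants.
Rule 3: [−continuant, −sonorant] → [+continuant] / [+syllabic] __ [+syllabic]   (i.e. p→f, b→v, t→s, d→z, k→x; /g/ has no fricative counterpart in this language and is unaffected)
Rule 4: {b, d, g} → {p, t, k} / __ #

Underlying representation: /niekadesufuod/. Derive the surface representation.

Rule 1 (regressive voicing assimilation): no segment meets the environment; /niekadesufuod/ is unchanged.
Rule 2 (high vowel syncope): /u/ is a high vowel flanked by voiceless consonants /s/ and /f/, so it deletes. /niekadesufuod/ → niekadesfuod.
Rule 3 (intervocalic spirantization): /k/ is a stop between vowels /e/ and /a/, so it spirantizes to the fricative [x]. /d/ is a stop between vowels /a/ and /e/, so it spirantizes to the fricative [z]. /niekadesfuod/ → niexazesfuod.
Rule 4 (final devoicing): /d/ is a voiced stop in word-final position, so it devoices to [t]. /niexazesfuod/ → niexazesfuot.

niexazesfuot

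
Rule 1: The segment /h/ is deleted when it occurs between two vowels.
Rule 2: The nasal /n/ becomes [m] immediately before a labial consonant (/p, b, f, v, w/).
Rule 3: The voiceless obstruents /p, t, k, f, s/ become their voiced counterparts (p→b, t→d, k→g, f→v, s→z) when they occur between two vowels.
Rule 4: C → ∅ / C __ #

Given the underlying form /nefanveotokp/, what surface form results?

Rule 1 (intervocalic h-deletion): no segment meets the environment; /nefanveotokp/ is unchanged.
Rule 2 (nasal place assimilation): /n/ precedes the labial consonant /v/, so it assimilates in place to [m]. /nefanveotokp/ → nefamveotokp.
Rule 3 (intervocalic voicing): /f/ is a voiceless obstruent between vowels /e/ and /a/, so it voices to [v]. /t/ is a voiceless obstruent between vowels /o/ and /o/, so it voices to [d]. /nefamveotokp/ → nevamveodokp.
Rule 4 (final cluster simplification): /p/ is the second consonant of a word-final cluster /kp/, so it deletes. /nevamveodokp/ → nevamveodok.

nevamveodok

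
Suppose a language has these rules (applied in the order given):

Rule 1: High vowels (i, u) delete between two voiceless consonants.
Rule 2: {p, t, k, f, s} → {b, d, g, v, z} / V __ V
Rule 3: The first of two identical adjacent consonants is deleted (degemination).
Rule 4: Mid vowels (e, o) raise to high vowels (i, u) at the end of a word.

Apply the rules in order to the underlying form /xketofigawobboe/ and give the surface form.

xkedovigawoboi

Rule 1 (high vowel syncope): no segment meets the environment; /xketofigawobboe/ is unchanged.
Rule 2 (intervocalic voicing): /t/ is a voiceless obstruent between vowels /e/ and /o/, so it voices to [d]. /f/ is a voiceless obstruent between vowels /o/ and /i/, so it voices to [v]. /xketofigawobboe/ → xkedovigawobboe.
Rule 3 (degemination): /bb/ is a geminate; the first /b/ deletes. /xkedovigawobboe/ → xkedovigawoboe.
Rule 4 (final vowel raising): /e/ is a mid vowel in word-final position, so it raises to [i]. /xkedovigawoboe/ → xkedovigawoboi.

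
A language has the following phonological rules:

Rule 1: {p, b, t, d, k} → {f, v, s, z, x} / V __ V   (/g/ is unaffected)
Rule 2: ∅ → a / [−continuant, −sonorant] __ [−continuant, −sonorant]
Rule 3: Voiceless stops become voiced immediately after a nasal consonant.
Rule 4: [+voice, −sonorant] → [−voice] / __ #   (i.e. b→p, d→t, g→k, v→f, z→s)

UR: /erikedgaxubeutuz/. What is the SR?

erixedagaxuveusus

Rule 1 (intervocalic spirantization): /k/ is a stop between vowels /i/ and /e/, so it spirantizes to the fricative [x]. /b/ is a stop between vowels /u/ and /e/, so it spirantizes to the fricative [v]. /t/ is a stop between vowels /u/ and /u/, so it spirantizes to the fricative [s]. /erikedgaxubeutuz/ → erixedgaxuveusuz.
Rule 2 (stop-cluster a-epenthesis): /d/ and /g/ form a stop–stop cluster, so [a] is inserted between them. /erixedgaxuveusuz/ → erixedagaxuveusuz.
Rule 3 (post-nasal voicing): no segment meets the environment; /erixedagaxuveusuz/ is unchanged.
Rule 4 (final devoicing): /z/ is a voiced obstruent in word-final position, so it devoices to [s]. /erixedagaxuveusuz/ → erixedagaxuveusus.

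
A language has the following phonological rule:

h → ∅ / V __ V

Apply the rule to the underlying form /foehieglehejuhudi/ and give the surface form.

/h/ occurs between vowels /e/ and /i/, so it deletes.
/h/ occurs between vowels /e/ and /e/, so it deletes.
/h/ occurs between vowels /u/ and /u/, so it deletes.
Surface form: [foeiegleejuudi].

foeiegleejuudi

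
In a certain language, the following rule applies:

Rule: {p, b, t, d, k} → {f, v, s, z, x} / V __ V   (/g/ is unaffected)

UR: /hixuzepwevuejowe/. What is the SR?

hixuzepwevuejowe

No segment of /hixuzepwevuejowe/ meets the structural description of the rule, so the form surfaces unchanged.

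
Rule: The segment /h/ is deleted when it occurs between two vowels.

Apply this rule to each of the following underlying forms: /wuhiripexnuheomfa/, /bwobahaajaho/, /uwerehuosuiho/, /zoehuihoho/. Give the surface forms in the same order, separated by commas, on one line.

wuiripexnueomfa, bwobaaajao, uwereuosuio, zoeuioo

/wuhiripexnuheomfa/: /h/ occurs between vowels /u/ and /i/, so it deletes. /h/ occurs between vowels /u/ and /e/, so it deletes. → [wuiripexnueomfa].
/bwobahaajaho/: /h/ occurs between vowels /a/ and /a/, so it deletes. /h/ occurs between vowels /a/ and /o/, so it deletes. → [bwobaaajao].
/uwerehuosuiho/: /h/ occurs between vowels /e/ and /u/, so it deletes. /h/ occurs between vowels /i/ and /o/, so it deletes. → [uwereuosuio].
/zoehuihoho/: /h/ occurs between vowels /e/ and /u/, so it deletes. /h/ occurs between vowels /i/ and /o/, so it deletes. /h/ occurs between vowels /o/ and /o/, so it deletes. → [zoeuioo].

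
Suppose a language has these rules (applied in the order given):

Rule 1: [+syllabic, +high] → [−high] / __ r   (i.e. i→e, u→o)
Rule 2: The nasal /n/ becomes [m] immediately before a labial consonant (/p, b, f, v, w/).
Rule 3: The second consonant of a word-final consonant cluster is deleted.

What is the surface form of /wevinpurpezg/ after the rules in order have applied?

wevimporpez

Rule 1 (pre-rhotic lowering): /u/ is a high vowel immediately before /r/, so it lowers to [o]. /wevinpurpezg/ → wevinporpezg.
Rule 2 (nasal place assimilation): /n/ precedes the labial consonant /p/, so it assimilates in place to [m]. /wevinporpezg/ → wevimporpezg.
Rule 3 (final cluster simplification): /g/ is the second consonant of a word-final cluster /zg/, so it deletes. /wevimporpezg/ → wevimporpez.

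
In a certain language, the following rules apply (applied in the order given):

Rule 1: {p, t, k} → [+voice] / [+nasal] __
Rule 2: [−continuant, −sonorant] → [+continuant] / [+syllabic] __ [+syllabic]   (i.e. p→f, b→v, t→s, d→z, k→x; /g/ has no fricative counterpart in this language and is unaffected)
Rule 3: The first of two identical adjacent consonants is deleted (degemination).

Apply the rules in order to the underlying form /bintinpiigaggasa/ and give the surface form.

bindinbiigagasa

Rule 1 (post-nasal voicing): /t/ is a voiceless stop immediately after the nasal /n/, so it voices to [d]. /p/ is a voiceless stop immediately after the nasal /n/, so it voices to [b]. /bintinpiigaggasa/ → bindinbiigaggasa.
Rule 2 (intervocalic spirantization): no segment meets the environment; /bindinbiigaggasa/ is unchanged.
Rule 3 (degemination): /gg/ is a geminate; the first /g/ deletes. /bindinbiigaggasa/ → bindinbiigagasa.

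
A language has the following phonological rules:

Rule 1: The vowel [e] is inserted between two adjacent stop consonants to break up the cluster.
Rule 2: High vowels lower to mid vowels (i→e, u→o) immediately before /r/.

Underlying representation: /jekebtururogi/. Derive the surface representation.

Rule 1 (stop-cluster e-epenthesis): /b/ and /t/ form a stop–stop cluster, so [e] is inserted between them. /jekebtururogi/ → jekebetururogi.
Rule 2 (pre-rhotic lowering): /u/ is a high vowel immediately before /r/, so it lowers to [o]. /u/ is a high vowel immediately before /r/, so it lowers to [o]. /jekebetururogi/ → jekebetororogi.

jekebetororogi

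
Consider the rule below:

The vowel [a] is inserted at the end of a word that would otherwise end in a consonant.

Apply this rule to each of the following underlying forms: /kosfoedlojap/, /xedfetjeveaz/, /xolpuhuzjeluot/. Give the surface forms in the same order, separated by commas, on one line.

/kosfoedlojap/: the form ends in the consonant /p/, so [a] is inserted word-finally. → [kosfoedlojapa].
/xedfetjeveaz/: the form ends in the consonant /z/, so [a] is inserted word-finally. → [xedfetjeveaza].
/xolpuhuzjeluot/: the form ends in the consonant /t/, so [a] is inserted word-finally. → [xolpuhuzjeluota].

kosfoedlojapa, xedfetjeveaza, xolpuhuzjeluota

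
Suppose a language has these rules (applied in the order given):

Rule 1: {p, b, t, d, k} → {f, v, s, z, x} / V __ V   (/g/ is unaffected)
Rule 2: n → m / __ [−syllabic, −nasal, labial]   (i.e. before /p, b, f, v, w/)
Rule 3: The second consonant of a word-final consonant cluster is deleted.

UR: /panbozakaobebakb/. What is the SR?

Rule 1 (intervocalic spirantization): /k/ is a stop between vowels /a/ and /a/, so it spirantizes to the fricative [x]. /b/ is a stop between vowels /o/ and /e/, so it spirantizes to the fricative [v]. /b/ is a stop between vowels /e/ and /a/, so it spirantizes to the fricative [v]. /panbozakaobebakb/ → panbozaxaovevakb.
Rule 2 (nasal place assimilation): /n/ precedes the labial consonant /b/, so it assimilates in place to [m]. /panbozaxaovevakb/ → pambozaxaovevakb.
Rule 3 (final cluster simplification): /b/ is the second consonant of a word-final cluster /kb/, so it deletes. /pambozaxaovevakb/ → pambozaxaovevak.

pambozaxaovevak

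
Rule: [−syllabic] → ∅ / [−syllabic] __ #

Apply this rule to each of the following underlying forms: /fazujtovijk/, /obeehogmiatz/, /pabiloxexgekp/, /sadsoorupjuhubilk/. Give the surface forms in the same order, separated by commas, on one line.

/fazujtovijk/: /k/ is the second consonant of a word-final cluster /jk/, so it deletes. → [fazujtovij].
/obeehogmiatz/: /z/ is the second consonant of a word-final cluster /tz/, so it deletes. → [obeehogmiat].
/pabiloxexgekp/: /p/ is the second consonant of a word-final cluster /kp/, so it deletes. → [pabiloxexgek].
/sadsoorupjuhubilk/: /k/ is the second consonant of a word-final cluster /lk/, so it deletes. → [sadsoorupjuhubil].

fazujtovij, obeehogmiat, pabiloxexgek, sadsoorupjuhubil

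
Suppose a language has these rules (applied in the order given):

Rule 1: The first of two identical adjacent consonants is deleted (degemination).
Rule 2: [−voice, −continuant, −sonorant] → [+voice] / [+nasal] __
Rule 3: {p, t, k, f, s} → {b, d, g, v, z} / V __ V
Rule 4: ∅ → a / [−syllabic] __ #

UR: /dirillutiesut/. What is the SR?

diriludiezuta

Rule 1 (degemination): /ll/ is a geminate; the first /l/ deletes. /dirillutiesut/ → dirilutiesut.
Rule 2 (post-nasal voicing): no segment meets the environment; /dirilutiesut/ is unchanged.
Rule 3 (intervocalic voicing): /t/ is a voiceless obstruent between vowels /u/ and /i/, so it voices to [d]. /s/ is a voiceless obstruent between vowels /e/ and /u/, so it voices to [z]. /dirilutiesut/ → diriludiezut.
Rule 4 (final a-epenthesis): the form ends in the consonant /t/, so [a] is inserted word-finally. /diriludiezut/ → diriludiezuta.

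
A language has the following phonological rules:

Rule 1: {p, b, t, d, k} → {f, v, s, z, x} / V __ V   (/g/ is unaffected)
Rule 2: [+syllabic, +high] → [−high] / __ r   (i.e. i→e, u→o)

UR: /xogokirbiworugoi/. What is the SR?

Rule 1 (intervocalic spirantization): /k/ is a stop between vowels /o/ and /i/, so it spirantizes to the fricative [x]. /xogokirbiworugoi/ → xogoxirbiworugoi.
Rule 2 (pre-rhotic lowering): /i/ is a high vowel immediately before /r/, so it lowers to [e]. /xogoxirbiworugoi/ → xogoxerbiworugoi.

xogoxerbiworugoi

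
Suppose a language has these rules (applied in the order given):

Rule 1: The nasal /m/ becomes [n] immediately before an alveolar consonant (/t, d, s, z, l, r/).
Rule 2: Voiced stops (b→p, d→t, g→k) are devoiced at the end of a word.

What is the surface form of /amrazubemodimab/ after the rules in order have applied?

Rule 1 (nasal place assimilation): /m/ precedes the alveolar consonant /r/, so it assimilates in place to [n]. /amrazubemodimab/ → anrazubemodimab.
Rule 2 (final devoicing): /b/ is a voiced stop in word-final position, so it devoices to [p]. /anrazubemodimab/ → anrazubemodimap.

anrazubemodimap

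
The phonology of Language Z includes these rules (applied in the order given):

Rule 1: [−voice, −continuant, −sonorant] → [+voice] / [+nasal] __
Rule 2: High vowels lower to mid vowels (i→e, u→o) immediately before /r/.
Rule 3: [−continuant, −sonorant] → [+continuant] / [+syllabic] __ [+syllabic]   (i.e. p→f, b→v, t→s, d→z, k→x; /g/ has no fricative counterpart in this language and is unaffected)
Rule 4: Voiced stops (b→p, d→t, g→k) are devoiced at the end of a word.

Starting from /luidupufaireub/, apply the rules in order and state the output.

luizufufaereup

Rule 1 (post-nasal voicing): no segment meets the environment; /luidupufaireub/ is unchanged.
Rule 2 (pre-rhotic lowering): /i/ is a high vowel immediately before /r/, so it lowers to [e]. /luidupufaireub/ → luidupufaereub.
Rule 3 (intervocalic spirantization): /d/ is a stop between vowels /i/ and /u/, so it spirantizes to the fricative [z]. /p/ is a stop between vowels /u/ and /u/, so it spirantizes to the fricative [f]. /luidupufaereub/ → luizufufaereub.
Rule 4 (final devoicing): /b/ is a voiced stop in word-final position, so it devoices to [p]. /luizufufaereub/ → luizufufaereup.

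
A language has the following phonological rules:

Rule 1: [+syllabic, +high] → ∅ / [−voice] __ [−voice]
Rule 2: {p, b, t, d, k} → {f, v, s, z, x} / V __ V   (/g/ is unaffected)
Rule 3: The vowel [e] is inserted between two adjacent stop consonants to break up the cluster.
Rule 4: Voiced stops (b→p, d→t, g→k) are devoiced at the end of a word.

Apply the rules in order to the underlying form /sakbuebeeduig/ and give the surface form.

sakebueveezuik

Rule 1 (high vowel syncope): no segment meets the environment; /sakbuebeeduig/ is unchanged.
Rule 2 (intervocalic spirantization): /b/ is a stop between vowels /e/ and /e/, so it spirantizes to the fricative [v]. /d/ is a stop between vowels /e/ and /u/, so it spirantizes to the fricative [z]. /sakbuebeeduig/ → sakbueveezuig.
Rule 3 (stop-cluster e-epenthesis): /k/ and /b/ form a stop–stop cluster, so [e] is inserted between them. /sakbueveezuig/ → sakebueveezuig.
Rule 4 (final devoicing): /g/ is a voiced stop in word-final position, so it devoices to [k]. /sakebueveezuig/ → sakebueveezuik.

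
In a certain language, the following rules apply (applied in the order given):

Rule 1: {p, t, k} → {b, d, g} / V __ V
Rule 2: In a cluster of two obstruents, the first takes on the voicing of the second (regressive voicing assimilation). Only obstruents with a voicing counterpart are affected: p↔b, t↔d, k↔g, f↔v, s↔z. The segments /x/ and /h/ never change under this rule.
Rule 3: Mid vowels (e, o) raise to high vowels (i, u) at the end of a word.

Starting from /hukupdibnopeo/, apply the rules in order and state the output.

hugubdibnobeu

Rule 1 (intervocalic voicing): /k/ is a voiceless stop between vowels /u/ and /u/, so it voices to [g]. /p/ is a voiceless stop between vowels /o/ and /e/, so it voices to [b]. /hukupdibnopeo/ → hugupdibnobeo.
Rule 2 (regressive voicing assimilation): /p/ precedes the voiced obstruent /d/, so it voices to [b] by assimilation. /hugupdibnobeo/ → hugubdibnobeo.
Rule 3 (final vowel raising): /o/ is a mid vowel in word-final position, so it raises to [u]. /hugubdibnobeo/ → hugubdibnobeu.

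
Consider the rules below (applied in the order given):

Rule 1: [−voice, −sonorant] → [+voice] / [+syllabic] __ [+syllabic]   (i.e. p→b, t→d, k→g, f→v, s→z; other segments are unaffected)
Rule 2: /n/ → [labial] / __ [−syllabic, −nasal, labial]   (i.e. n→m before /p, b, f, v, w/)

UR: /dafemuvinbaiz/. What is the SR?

Rule 1 (intervocalic voicing): /f/ is a voiceless obstruent between vowels /a/ and /e/, so it voices to [v]. /dafemuvinbaiz/ → davemuvinbaiz.
Rule 2 (nasal place assimilation): /n/ precedes the labial consonant /b/, so it assimilates in place to [m]. /davemuvinbaiz/ → davemuvimbaiz.

davemuvimbaiz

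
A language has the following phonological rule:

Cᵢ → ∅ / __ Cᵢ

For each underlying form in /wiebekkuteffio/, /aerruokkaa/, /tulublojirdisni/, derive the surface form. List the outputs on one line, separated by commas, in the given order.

/wiebekkuteffio/: /kk/ is a geminate; the first /k/ deletes. /ff/ is a geminate; the first /f/ deletes. → [wiebekutefio].
/aerruokkaa/: /rr/ is a geminate; the first /r/ deletes. /kk/ is a geminate; the first /k/ deletes. → [aeruokaa].
/tulublojirdisni/: the rule's environment is not met; surfaces unchanged as [tulublojirdisni].

wiebekutefio, aeruokaa, tulublojirdisni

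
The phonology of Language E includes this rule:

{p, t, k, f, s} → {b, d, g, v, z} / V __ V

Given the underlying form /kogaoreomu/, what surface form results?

kogaoreomu

No segment of /kogaoreomu/ meets the structural description of the rule, so the form surfaces unchanged.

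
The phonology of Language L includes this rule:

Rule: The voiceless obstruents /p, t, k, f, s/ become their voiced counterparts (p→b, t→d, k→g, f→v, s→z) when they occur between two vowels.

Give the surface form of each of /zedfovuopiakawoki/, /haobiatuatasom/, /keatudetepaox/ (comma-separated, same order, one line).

zedfovuobiagawogi, haobiaduadazom, keadudedebaox

/zedfovuopiakawoki/: /p/ is a voiceless obstruent between vowels /o/ and /i/, so it voices to [b]. /k/ is a voiceless obstruent between vowels /a/ and /a/, so it voices to [g]. /k/ is a voiceless obstruent between vowels /o/ and /i/, so it voices to [g]. → [zedfovuobiagawogi].
/haobiatuatasom/: /t/ is a voiceless obstruent between vowels /a/ and /u/, so it voices to [d]. /t/ is a voiceless obstruent between vowels /a/ and /a/, so it voices to [d]. /s/ is a voiceless obstruent between vowels /a/ and /o/, so it voices to [z]. → [haobiaduadazom].
/keatudetepaox/: /t/ is a voiceless obstruent between vowels /a/ and /u/, so it voices to [d]. /t/ is a voiceless obstruent between vowels /e/ and /e/, so it voices to [d]. /p/ is a voiceless obstruent between vowels /e/ and /a/, so it voices to [b]. → [keadudedebaox].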